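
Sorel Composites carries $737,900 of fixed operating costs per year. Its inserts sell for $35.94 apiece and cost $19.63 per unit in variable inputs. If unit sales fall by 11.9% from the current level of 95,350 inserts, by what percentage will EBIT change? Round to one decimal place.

-22.6%

Total contribution margin = 95,350 × $16.31 = $1,555,158.50.
EBIT = $1,555,158.50 − $737,900 = $817,258.50.
DOL = contribution ÷ EBIT = $1,555,158.50 ÷ $817,258.50 = 1.9029.
Operating income changes by 1.9029 × -11.9% = -22.6%.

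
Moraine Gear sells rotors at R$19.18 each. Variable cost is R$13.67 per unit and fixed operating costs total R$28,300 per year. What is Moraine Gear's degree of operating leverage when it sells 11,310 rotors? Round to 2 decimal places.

1.83

Contribution at this volume is 11,310 × R$5.51 = R$62,318.10.
Subtracting fixed costs: EBIT = R$62,318.10 − R$28,300 = R$34,018.10.
Degree of operating leverage = R$62,318.10 / R$34,018.10 = 1.8319.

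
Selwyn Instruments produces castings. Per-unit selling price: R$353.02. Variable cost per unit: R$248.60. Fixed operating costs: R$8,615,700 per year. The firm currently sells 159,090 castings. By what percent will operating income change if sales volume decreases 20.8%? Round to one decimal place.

Total contribution margin = 159,090 × R$104.42 = R$16,612,177.80.
Operating income = contribution − fixed costs = R$16,612,177.80 − R$8,615,700 = R$7,996,477.80.
Degree of operating leverage = R$16,612,177.80 / R$7,996,477.80 = 2.0774.
So EBIT moves 2.0774 × (-20.8%) = -43.2%.

-43.2%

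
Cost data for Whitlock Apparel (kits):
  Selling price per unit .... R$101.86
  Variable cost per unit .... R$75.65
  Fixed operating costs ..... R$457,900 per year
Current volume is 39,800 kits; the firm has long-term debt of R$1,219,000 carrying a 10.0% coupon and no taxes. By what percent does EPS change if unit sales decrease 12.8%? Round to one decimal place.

Total contribution margin = 39,800 × R$26.21 = R$1,043,158.00.
Operating income = contribution − fixed costs = R$1,043,158.00 − R$457,900 = R$585,258.00.
After interest of R$121,900.00, pre-tax earnings = R$463,358.00.
DCL = total CM / (EBIT − I) = R$1,043,158.00 / R$463,358.00 = 2.2513.
%ΔEPS = DCL × %ΔSales = 2.2513 × -12.8% = -28.8%.

-28.8%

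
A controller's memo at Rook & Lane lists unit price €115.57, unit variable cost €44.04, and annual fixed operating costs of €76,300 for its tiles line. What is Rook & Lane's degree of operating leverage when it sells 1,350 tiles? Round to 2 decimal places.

4.77

At 1,350 units, contribution = 1,350 × €71.53 = €96,565.50.
Subtracting fixed costs: EBIT = €96,565.50 − €76,300 = €20,265.50.
So DOL = total CM / EBIT = €96,565.50 / €20,265.50 = 4.7650.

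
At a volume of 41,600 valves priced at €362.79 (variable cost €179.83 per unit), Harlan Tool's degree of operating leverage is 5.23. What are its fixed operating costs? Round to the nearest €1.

€6,155,852

Total contribution margin = 41,600 × €182.96 = €7,611,136.00.
Since DOL = CM ÷ EBIT, EBIT = €7,611,136.00 ÷ 5.23 = €1,455,284.13.
And FC = contribution − EBIT = €7,611,136.00 − €1,455,284.13 = €6,155,852.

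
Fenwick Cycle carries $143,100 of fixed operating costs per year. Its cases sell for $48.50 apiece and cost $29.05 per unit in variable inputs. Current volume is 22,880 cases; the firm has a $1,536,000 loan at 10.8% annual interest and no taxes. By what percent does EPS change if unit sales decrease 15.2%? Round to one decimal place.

Contribution at this volume is 22,880 × $19.45 = $445,016.00.
Operating income = contribution − fixed costs = $445,016.00 − $143,100 = $301,916.00.
Interest = $165,888.00, so EBIT − I = $136,028.00.
Degree of combined leverage = contribution ÷ (EBIT − I) = $445,016.00 ÷ $136,028.00 = 3.2715.
EPS therefore changes by 3.2715 × (-15.2%) = -49.7%.

-49.7%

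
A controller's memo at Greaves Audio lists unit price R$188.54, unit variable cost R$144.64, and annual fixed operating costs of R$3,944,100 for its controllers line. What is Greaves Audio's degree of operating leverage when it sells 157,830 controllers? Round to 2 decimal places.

2.32

Total contribution margin = 157,830 × R$43.90 = R$6,928,737.00.
Operating income = contribution − fixed costs = R$6,928,737.00 − R$3,944,100 = R$2,984,637.00.
So DOL = total CM / EBIT = R$6,928,737.00 / R$2,984,637.00 = 2.3215.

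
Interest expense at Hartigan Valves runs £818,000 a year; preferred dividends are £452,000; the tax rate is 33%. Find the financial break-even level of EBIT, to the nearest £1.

Preferred dividends are paid after tax, so their pre-tax equivalent is £452,000 ÷ (1 − 0.33) = £674,626.87.
EPS = 0 when EBIT covers interest plus the pre-tax preferred burden: £818,000 + £674,626.87 = £1,492,626.87.

£1,492,627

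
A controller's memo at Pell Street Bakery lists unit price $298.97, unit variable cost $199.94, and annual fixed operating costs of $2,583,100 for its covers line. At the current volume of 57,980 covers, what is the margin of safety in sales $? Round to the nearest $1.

$9,535,943

Unit CM = price − variable cost = $298.97 − $199.94 = $99.03. Break-even units = $2,583,100 ÷ $99.03 = 26,084.01; break-even revenue = 26,084.01 × $298.97 = $7,798,337.95.
Current sales = 57,980 × $298.97 = $17,334,280.60.
Margin of safety = $17,334,280.60 − $7,798,337.95 = $9,535,943.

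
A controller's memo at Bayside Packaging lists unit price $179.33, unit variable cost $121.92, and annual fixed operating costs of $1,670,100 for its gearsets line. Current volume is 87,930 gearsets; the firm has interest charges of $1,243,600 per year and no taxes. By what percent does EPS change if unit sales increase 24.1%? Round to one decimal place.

+57.0%

At 87,930 units, contribution = 87,930 × $57.41 = $5,048,061.30.
EBIT = $5,048,061.30 − $1,670,100 = $3,377,961.30.
After interest of $1,243,600.00, pre-tax earnings = $2,134,361.30.
Degree of combined leverage = contribution ÷ (EBIT − I) = $5,048,061.30 ÷ $2,134,361.30 = 2.3651.
EPS therefore changes by 2.3651 × (+24.1%) = +57.0%.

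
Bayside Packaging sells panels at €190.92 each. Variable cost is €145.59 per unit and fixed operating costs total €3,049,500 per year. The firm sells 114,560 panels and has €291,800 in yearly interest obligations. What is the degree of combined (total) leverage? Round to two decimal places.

Total contribution margin = 114,560 × €45.33 = €5,193,004.80.
EBIT = €5,193,004.80 − €3,049,500 = €2,143,504.80. Interest = €291,800.00, so EBIT − I = €1,851,704.80.
DCL = contribution ÷ (EBIT − I) = €5,193,004.80 ÷ €1,851,704.80 = 2.8044.

2.80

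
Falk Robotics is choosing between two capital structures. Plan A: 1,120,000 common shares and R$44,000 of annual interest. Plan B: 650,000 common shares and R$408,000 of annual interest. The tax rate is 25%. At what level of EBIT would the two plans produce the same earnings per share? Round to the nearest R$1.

Set EPS_A = EPS_B: (EBIT − R$44,000)(1 − 0.25) ÷ 1,120,000 = (EBIT − R$408,000)(1 − 0.25) ÷ 650,000.
The (1 − t) factor cancels: (EBIT − 44,000) × 650,000 = (EBIT − 408,000) × 1,120,000.
Solving, EBIT = (408,000·1,120,000 − 44,000·650,000) / (1,120,000 − 650,000) = 428,360,000,000 / 470,000 = 911,404.26.

R$911,404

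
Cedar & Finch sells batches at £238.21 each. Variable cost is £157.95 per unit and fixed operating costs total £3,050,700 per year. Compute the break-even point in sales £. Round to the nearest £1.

£9,054,414

Contribution margin per unit = £238.21 − £157.95 = £80.26, a CM ratio of £80.26 ÷ £238.21 = 0.3369.
Break-even sales = FC ÷ CM ratio = £3,050,700 × £238.21 / £80.26 = £9,054,414.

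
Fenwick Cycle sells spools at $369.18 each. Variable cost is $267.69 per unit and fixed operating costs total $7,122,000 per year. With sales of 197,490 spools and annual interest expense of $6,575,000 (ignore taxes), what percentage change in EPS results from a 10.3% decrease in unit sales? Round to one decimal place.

Total contribution margin = 197,490 × $101.49 = $20,043,260.10.
EBIT = $20,043,260.10 − $7,122,000 = $12,921,260.10.
After interest of $6,575,000.00, pre-tax earnings = $6,346,260.10.
Degree of combined leverage = contribution ÷ (EBIT − I) = $20,043,260.10 ÷ $6,346,260.10 = 3.1583.
EPS therefore changes by 3.1583 × (-10.3%) = -32.5%.

-32.5%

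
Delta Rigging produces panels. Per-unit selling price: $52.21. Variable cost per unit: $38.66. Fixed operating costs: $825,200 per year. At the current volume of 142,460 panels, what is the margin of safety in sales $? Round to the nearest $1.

Unit CM = price − variable cost = $52.21 − $38.66 = $13.55. Break-even units = $825,200 ÷ $13.55 = 60,900.37; break-even revenue = 60,900.37 × $52.21 = $3,179,608.27.
Actual sales revenue = 142,460 × $52.21 = $7,437,836.60.
Margin of safety = $7,437,836.60 − $3,179,608.27 = $4,258,228.

$4,258,228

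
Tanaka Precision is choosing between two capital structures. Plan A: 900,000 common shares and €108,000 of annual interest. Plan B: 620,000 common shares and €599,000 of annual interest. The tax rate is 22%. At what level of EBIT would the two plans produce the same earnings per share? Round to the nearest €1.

At indifference, (EBIT − 108,000)(1 − t)/900,000 = (EBIT − 599,000)(1 − t)/620,000.
Cancelling (1 − t) and cross-multiplying: 620,000·(EBIT − 108,000) = 900,000·(EBIT − 599,000).
Solving, EBIT = (599,000·900,000 − 108,000·620,000) / (900,000 − 620,000) = 472,140,000,000 / 280,000 = 1,686,214.29.

€1,686,214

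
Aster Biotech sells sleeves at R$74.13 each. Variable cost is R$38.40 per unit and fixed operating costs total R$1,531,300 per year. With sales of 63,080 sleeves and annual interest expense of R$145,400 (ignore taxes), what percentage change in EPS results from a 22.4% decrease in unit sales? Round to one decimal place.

-87.5%

Contribution at this volume is 63,080 × R$35.73 = R$2,253,848.40.
Subtracting fixed costs: EBIT = R$2,253,848.40 − R$1,531,300 = R$722,548.40.
Interest = R$145,400.00, so EBIT − I = R$577,148.40.
DCL = total CM / (EBIT − I) = R$2,253,848.40 / R$577,148.40 = 3.9051.
%ΔEPS = DCL × %ΔSales = 3.9051 × -22.4% = -87.5%.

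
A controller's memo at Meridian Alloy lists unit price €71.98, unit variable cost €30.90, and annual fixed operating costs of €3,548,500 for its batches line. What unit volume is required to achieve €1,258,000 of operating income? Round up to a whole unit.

Contribution margin per unit = €71.98 − €30.90 = €41.08.
Need Q such that Q × €41.08 − €3,548,500 = €1,258,000, i.e. Q = €4,806,500 / €41.08 = 117,003.41 → 117,004.

117,004 batches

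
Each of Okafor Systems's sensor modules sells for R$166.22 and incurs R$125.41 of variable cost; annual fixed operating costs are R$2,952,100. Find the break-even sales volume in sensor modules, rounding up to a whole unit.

72,338 sensor modules

Contribution margin per unit = R$166.22 − R$125.41 = R$40.81.
Break-even Q = R$2,952,100 / R$40.81 = 72,337.66 → 72,338 sensor modules.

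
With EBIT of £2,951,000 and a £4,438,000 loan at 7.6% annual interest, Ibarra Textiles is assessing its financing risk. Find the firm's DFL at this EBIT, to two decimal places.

1.13

Interest = £337,288.00.
Degree of financial leverage = EBIT / (EBIT − interest) = £2,951,000 / £2,613,712.00 = 1.1290.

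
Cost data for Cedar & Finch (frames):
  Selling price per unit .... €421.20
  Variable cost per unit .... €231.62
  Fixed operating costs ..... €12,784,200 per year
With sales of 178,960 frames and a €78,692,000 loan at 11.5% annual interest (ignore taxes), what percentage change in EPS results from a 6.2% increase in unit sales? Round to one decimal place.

Total contribution margin = 178,960 × €189.58 = €33,927,236.80.
Operating income = contribution − fixed costs = €33,927,236.80 − €12,784,200 = €21,143,036.80.
After interest of €9,049,580.00, pre-tax earnings = €12,093,456.80.
Degree of combined leverage = contribution ÷ (EBIT − I) = €33,927,236.80 ÷ €12,093,456.80 = 2.8054.
EPS therefore changes by 2.8054 × (+6.2%) = +17.4%.

+17.4%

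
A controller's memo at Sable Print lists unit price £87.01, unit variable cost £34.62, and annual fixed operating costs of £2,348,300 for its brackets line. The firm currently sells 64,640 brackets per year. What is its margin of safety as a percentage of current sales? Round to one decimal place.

30.7%

Unit CM = price − variable cost = £87.01 − £34.62 = £52.39. Break-even units = £2,348,300 ÷ £52.39 = 44,823.44; break-even revenue = 44,823.44 × £87.01 = £3,900,087.48.
Current sales = 64,640 × £87.01 = £5,624,326.40.
Margin of safety = (£5,624,326.40 − £3,900,087.48) ÷ £5,624,326.40 = 30.7%.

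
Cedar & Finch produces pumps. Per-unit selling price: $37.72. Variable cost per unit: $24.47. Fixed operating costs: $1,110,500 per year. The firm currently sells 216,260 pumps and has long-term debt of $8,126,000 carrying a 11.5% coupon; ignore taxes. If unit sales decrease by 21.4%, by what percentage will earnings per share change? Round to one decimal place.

Total contribution margin = 216,260 × $13.25 = $2,865,445.00.
Subtracting fixed costs: EBIT = $2,865,445.00 − $1,110,500 = $1,754,945.00.
Interest = $934,490.00, so EBIT − I = $820,455.00.
Degree of combined leverage = contribution ÷ (EBIT − I) = $2,865,445.00 ÷ $820,455.00 = 3.4925.
EPS therefore changes by 3.4925 × (-21.4%) = -74.7%.

-74.7%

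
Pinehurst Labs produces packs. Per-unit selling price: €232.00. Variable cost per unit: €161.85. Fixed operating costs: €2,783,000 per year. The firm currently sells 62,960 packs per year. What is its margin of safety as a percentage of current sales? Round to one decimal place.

37.0%

Contribution margin per unit = €232.00 − €161.85 = €70.15. Break-even units = €2,783,000 ÷ €70.15 = 39,672.13; break-even revenue = 39,672.13 × €232.00 = €9,203,934.43.
Actual sales revenue = 62,960 × €232.00 = €14,606,720.00.
Margin of safety = (€14,606,720.00 − €9,203,934.43) ÷ €14,606,720.00 = 37.0%.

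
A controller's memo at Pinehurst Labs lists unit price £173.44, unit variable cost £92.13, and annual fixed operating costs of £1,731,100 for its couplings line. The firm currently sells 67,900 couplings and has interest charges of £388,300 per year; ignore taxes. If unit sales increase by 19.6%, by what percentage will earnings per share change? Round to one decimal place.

+31.8%

Total contribution margin = 67,900 × £81.31 = £5,520,949.00.
Operating income = contribution − fixed costs = £5,520,949.00 − £1,731,100 = £3,789,849.00.
Interest = £388,300.00, so EBIT − I = £3,401,549.00.
Degree of combined leverage = contribution ÷ (EBIT − I) = £5,520,949.00 ÷ £3,401,549.00 = 1.6231.
%ΔEPS = DCL × %ΔSales = 1.6231 × +19.6% = +31.8%.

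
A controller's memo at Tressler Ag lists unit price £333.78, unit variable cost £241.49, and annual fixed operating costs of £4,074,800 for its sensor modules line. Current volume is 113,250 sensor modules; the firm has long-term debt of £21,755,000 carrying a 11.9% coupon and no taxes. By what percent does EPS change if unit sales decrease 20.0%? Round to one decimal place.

Total contribution margin = 113,250 × £92.29 = £10,451,842.50.
Subtracting fixed costs: EBIT = £10,451,842.50 − £4,074,800 = £6,377,042.50.
After interest of £2,588,845.00, pre-tax earnings = £3,788,197.50.
Degree of combined leverage = contribution ÷ (EBIT − I) = £10,451,842.50 ÷ £3,788,197.50 = 2.7591.
EPS therefore changes by 2.7591 × (-20.0%) = -55.2%.

-55.2%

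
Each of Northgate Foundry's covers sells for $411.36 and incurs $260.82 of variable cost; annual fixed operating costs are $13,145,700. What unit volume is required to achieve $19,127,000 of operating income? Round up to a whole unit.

214,380 covers

Unit CM = price − variable cost = $411.36 − $260.82 = $150.54.
Units = (FC + target) / CM = ($13,145,700 + $19,127,000) / $150.54 = 214,379.57, so 214,380 covers.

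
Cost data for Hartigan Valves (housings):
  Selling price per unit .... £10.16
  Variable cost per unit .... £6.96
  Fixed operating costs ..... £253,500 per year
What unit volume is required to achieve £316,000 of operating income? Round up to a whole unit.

Each unit contributes £10.16 − £6.96 = £3.20.
Need Q such that Q × £3.20 − £253,500 = £316,000, i.e. Q = £569,500 / £3.20 = 177,968.75 → 177,969.

177,969 housings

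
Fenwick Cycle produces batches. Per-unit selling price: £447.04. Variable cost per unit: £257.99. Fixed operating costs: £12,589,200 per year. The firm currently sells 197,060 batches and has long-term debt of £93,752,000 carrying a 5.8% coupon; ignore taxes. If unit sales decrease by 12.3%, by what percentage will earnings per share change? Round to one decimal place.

-23.8%

At 197,060 units, contribution = 197,060 × £189.05 = £37,254,193.00.
Operating income = contribution − fixed costs = £37,254,193.00 − £12,589,200 = £24,664,993.00.
After interest of £5,437,616.00, pre-tax earnings = £19,227,377.00.
Degree of combined leverage = contribution ÷ (EBIT − I) = £37,254,193.00 ÷ £19,227,377.00 = 1.9376.
EPS therefore changes by 1.9376 × (-12.3%) = -23.8%.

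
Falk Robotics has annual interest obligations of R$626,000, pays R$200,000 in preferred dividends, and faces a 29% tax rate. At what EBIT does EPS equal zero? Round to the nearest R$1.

Grossing the preferred dividend up to pre-tax terms: R$200,000 / (1 − 0.29) = R$281,690.14.
Financial break-even EBIT = interest + D_p ÷ (1 − t) = R$626,000 + R$281,690.14 = R$907,690.14.

R$907,690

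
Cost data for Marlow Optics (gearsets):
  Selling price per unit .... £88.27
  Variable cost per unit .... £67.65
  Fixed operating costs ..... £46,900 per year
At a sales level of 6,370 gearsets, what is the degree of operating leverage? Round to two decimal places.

1.56

At 6,370 units, contribution = 6,370 × £20.62 = £131,349.40.
EBIT = £131,349.40 − £46,900 = £84,449.40.
Degree of operating leverage = £131,349.40 / £84,449.40 = 1.5554.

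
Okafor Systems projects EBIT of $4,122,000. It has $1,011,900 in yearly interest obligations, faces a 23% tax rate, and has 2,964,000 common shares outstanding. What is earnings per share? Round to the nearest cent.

$0.81

Interest = $1,011,900.00, so EBT = $4,122,000 − $1,011,900.00 = $3,110,100.00.
After tax at 23%: net income = $3,110,100.00 × 0.77 = $2,394,777.00.
Per share: $2,394,777.00 / 2,964,000 shares = $0.81.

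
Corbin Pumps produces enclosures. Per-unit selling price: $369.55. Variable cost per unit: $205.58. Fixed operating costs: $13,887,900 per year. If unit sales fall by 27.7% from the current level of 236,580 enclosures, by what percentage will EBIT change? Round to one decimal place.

-43.1%

At 236,580 units, contribution = 236,580 × $163.97 = $38,792,022.60.
EBIT = $38,792,022.60 − $13,887,900 = $24,904,122.60.
So DOL = total CM / EBIT = $38,792,022.60 / $24,904,122.60 = 1.5577.
%ΔEBIT = DOL × %ΔSales = 1.5577 × -27.7% = -43.1%.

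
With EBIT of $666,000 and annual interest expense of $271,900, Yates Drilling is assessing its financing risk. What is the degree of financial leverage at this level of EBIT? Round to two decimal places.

Interest = $271,900.00.
Degree of financial leverage = EBIT / (EBIT − interest) = $666,000 / $394,100.00 = 1.6899.

1.69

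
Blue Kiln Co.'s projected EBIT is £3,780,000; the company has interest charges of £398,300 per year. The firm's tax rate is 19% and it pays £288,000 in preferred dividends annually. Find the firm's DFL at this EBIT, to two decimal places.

Annual interest charges come to £398,300.00.
Pre-tax preferred-dividend burden = £288,000 ÷ (1 − 0.19) = £355,555.56.
DFL = EBIT ÷ [EBIT − I − D_p/(1−t)] = £3,780,000 ÷ [£3,780,000 − £398,300.00 − £355,555.56] = £3,780,000 ÷ £3,026,144.44 = 1.2491.

1.25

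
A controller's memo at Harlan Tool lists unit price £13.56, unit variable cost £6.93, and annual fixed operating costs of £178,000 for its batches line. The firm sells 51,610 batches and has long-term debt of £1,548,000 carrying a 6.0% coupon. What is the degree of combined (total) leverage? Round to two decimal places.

Contribution at this volume is 51,610 × £6.63 = £342,174.30.
EBIT = £342,174.30 − £178,000 = £164,174.30. Interest = £92,880.00, so EBIT − I = £71,294.30.
Degree of total leverage = total CM / (EBIT − interest) = £342,174.30 / £71,294.30 = 4.7995.

4.80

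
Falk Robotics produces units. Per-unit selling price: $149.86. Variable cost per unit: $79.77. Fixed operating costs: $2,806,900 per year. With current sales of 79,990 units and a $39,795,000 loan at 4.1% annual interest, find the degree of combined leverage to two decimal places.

Contribution at this volume is 79,990 × $70.09 = $5,606,499.10.
EBIT = $5,606,499.10 − $2,806,900 = $2,799,599.10. Interest = $1,631,595.00.
DOL = $5,606,499.10 ÷ $2,799,599.10 = 2.0026; DFL = $2,799,599.10 ÷ $1,168,004.10 = 2.3969.
DCL = DOL × DFL = 2.0026 × 2.3969 = 4.8000.

4.80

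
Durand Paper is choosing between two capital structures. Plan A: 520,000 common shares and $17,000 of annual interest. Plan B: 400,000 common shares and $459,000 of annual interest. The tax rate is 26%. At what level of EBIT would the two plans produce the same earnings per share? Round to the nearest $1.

At indifference, (EBIT − 17,000)(1 − t)/520,000 = (EBIT − 459,000)(1 − t)/400,000.
Cancelling (1 − t) and cross-multiplying: 400,000·(EBIT − 17,000) = 520,000·(EBIT − 459,000).
EBIT × (520,000 − 400,000) = 459,000 × 520,000 − 17,000 × 400,000 = 231,880,000,000, so EBIT = 231,880,000,000 ÷ 120,000 = 1,932,333.33.

$1,932,333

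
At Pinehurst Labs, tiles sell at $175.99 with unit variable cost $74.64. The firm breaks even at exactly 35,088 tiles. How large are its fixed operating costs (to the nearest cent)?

$3,556,168.80

Contribution margin per unit = $175.99 − $74.64 = $101.35.
Fixed costs = break-even units × CM = 35,088 × $101.35 = $3,556,168.80.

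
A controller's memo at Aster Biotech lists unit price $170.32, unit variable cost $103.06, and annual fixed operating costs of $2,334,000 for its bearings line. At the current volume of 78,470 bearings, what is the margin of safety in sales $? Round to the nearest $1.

Contribution margin per unit = $170.32 − $103.06 = $67.26. Break-even units = $2,334,000 ÷ $67.26 = 34,701.16; break-even revenue = 34,701.16 × $170.32 = $5,910,301.52.
Actual sales revenue = 78,470 × $170.32 = $13,365,010.40.
Margin of safety = $13,365,010.40 − $5,910,301.52 = $7,454,709.

$7,454,709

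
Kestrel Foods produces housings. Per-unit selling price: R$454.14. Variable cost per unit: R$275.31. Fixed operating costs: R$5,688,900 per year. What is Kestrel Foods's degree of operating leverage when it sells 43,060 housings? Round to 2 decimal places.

Contribution at this volume is 43,060 × R$178.83 = R$7,700,419.80.
EBIT = R$7,700,419.80 − R$5,688,900 = R$2,011,519.80.
Degree of operating leverage = R$7,700,419.80 / R$2,011,519.80 = 3.8282.

3.83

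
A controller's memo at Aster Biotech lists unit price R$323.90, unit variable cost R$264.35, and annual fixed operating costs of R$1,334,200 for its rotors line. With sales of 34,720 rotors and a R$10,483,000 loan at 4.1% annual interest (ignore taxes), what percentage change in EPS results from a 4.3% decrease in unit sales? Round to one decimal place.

-29.3%

Total contribution margin = 34,720 × R$59.55 = R$2,067,576.00.
Subtracting fixed costs: EBIT = R$2,067,576.00 − R$1,334,200 = R$733,376.00.
Interest = R$429,803.00, so EBIT − I = R$303,573.00.
DCL = total CM / (EBIT − I) = R$2,067,576.00 / R$303,573.00 = 6.8108.
%ΔEPS = DCL × %ΔSales = 6.8108 × -4.3% = -29.3%.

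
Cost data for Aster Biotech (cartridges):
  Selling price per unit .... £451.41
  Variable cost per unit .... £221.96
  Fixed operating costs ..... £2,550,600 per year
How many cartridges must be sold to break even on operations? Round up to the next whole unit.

Contribution margin per unit = £451.41 − £221.96 = £229.45.
Units to break even: £2,550,600 ÷ £229.45 = 11,116.15, rounded up to 11,117.

11,117 cartridges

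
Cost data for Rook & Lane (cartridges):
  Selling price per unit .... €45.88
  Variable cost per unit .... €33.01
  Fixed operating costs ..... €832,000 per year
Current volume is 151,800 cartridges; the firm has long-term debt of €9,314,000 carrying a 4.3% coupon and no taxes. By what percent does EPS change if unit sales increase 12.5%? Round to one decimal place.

+33.9%

Total contribution margin = 151,800 × €12.87 = €1,953,666.00.
Operating income = contribution − fixed costs = €1,953,666.00 − €832,000 = €1,121,666.00.
Interest = €400,502.00, so EBIT − I = €721,164.00.
DCL = total CM / (EBIT − I) = €1,953,666.00 / €721,164.00 = 2.7090.
EPS therefore changes by 2.7090 × (+12.5%) = +33.9%.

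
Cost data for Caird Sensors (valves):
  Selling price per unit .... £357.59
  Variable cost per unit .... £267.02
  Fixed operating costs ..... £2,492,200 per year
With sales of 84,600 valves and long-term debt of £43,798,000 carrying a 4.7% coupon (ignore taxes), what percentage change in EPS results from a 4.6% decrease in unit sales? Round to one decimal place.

Contribution at this volume is 84,600 × £90.57 = £7,662,222.00.
Subtracting fixed costs: EBIT = £7,662,222.00 − £2,492,200 = £5,170,022.00.
After interest of £2,058,506.00, pre-tax earnings = £3,111,516.00.
DCL = total CM / (EBIT − I) = £7,662,222.00 / £3,111,516.00 = 2.4625.
EPS therefore changes by 2.4625 × (-4.6%) = -11.3%.

-11.3%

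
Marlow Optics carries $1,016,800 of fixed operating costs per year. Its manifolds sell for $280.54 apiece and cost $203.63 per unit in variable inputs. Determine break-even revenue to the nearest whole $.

Contribution margin per unit = $280.54 − $203.63 = $76.91, a CM ratio of $76.91 ÷ $280.54 = 0.2741.
Break-even sales = FC ÷ CM ratio = $1,016,800 × $280.54 / $76.91 = $3,708,920.

$3,708,920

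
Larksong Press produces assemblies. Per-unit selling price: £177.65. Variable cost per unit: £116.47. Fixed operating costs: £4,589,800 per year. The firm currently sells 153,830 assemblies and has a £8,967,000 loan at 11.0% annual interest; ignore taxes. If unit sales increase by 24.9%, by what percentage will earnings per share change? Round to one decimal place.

At 153,830 units, contribution = 153,830 × £61.18 = £9,411,319.40.
EBIT = £9,411,319.40 − £4,589,800 = £4,821,519.40.
Interest = £986,370.00, so EBIT − I = £3,835,149.40.
DCL = total CM / (EBIT − I) = £9,411,319.40 / £3,835,149.40 = 2.4540.
%ΔEPS = DCL × %ΔSales = 2.4540 × +24.9% = +61.1%.

+61.1%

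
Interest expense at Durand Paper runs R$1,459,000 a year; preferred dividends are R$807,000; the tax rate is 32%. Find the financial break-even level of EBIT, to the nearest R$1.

Preferred dividends are paid after tax, so their pre-tax equivalent is R$807,000 ÷ (1 − 0.32) = R$1,186,764.71.
Financial break-even EBIT = interest + D_p ÷ (1 − t) = R$1,459,000 + R$1,186,764.71 = R$2,645,764.71.

R$2,645,765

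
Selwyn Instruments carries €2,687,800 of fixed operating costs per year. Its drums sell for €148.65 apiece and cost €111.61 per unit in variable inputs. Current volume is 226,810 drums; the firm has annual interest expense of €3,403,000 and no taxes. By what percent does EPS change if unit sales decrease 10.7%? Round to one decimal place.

-38.9%

Total contribution margin = 226,810 × €37.04 = €8,401,042.40.
Subtracting fixed costs: EBIT = €8,401,042.40 − €2,687,800 = €5,713,242.40.
After interest of €3,403,000.00, pre-tax earnings = €2,310,242.40.
Degree of combined leverage = contribution ÷ (EBIT − I) = €8,401,042.40 ÷ €2,310,242.40 = 3.6364.
%ΔEPS = DCL × %ΔSales = 3.6364 × -10.7% = -38.9%.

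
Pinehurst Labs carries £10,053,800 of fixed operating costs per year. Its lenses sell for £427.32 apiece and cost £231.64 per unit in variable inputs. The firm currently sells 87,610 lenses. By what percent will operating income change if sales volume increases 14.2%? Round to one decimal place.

+34.3%

Contribution at this volume is 87,610 × £195.68 = £17,143,524.80.
EBIT = £17,143,524.80 − £10,053,800 = £7,089,724.80.
So DOL = total CM / EBIT = £17,143,524.80 / £7,089,724.80 = 2.4181.
%ΔEBIT = DOL × %ΔSales = 2.4181 × +14.2% = +34.3%.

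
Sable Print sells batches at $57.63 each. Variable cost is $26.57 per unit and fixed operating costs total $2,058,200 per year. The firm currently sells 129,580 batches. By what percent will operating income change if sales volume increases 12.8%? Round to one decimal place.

+26.2%

Total contribution margin = 129,580 × $31.06 = $4,024,754.80.
Operating income = contribution − fixed costs = $4,024,754.80 − $2,058,200 = $1,966,554.80.
So DOL = total CM / EBIT = $4,024,754.80 / $1,966,554.80 = 2.0466.
So EBIT moves 2.0466 × (+12.8%) = +26.2%.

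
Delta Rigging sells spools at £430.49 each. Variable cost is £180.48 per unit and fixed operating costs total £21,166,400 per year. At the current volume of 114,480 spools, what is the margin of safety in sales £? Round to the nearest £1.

Each unit contributes £430.49 − £180.48 = £250.01. Break-even units = £21,166,400 ÷ £250.01 = 84,662.21; break-even revenue = 84,662.21 × £430.49 = £36,446,236.29.
Current sales = 114,480 × £430.49 = £49,282,495.20.
Margin of safety = £49,282,495.20 − £36,446,236.29 = £12,836,259.

£12,836,259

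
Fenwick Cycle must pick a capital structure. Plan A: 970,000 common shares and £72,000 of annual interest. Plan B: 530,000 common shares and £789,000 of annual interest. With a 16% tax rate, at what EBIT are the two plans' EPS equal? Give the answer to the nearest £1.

At indifference, (EBIT − 72,000)(1 − t)/970,000 = (EBIT − 789,000)(1 − t)/530,000.
The (1 − t) factor cancels: (EBIT − 72,000) × 530,000 = (EBIT − 789,000) × 970,000.
Solving, EBIT = (789,000·970,000 − 72,000·530,000) / (970,000 − 530,000) = 727,170,000,000 / 440,000 = 1,652,659.09.

£1,652,659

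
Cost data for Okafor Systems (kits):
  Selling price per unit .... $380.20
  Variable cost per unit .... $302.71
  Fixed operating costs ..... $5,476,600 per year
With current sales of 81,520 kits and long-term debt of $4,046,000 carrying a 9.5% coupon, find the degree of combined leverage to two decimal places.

13.85

Contribution at this volume is 81,520 × $77.49 = $6,316,984.80.
Operating income = contribution − fixed costs = $6,316,984.80 − $5,476,600 = $840,384.80. Interest = $384,370.00, so EBIT − I = $456,014.80.
DCL = contribution ÷ (EBIT − I) = $6,316,984.80 ÷ $456,014.80 = 13.8526.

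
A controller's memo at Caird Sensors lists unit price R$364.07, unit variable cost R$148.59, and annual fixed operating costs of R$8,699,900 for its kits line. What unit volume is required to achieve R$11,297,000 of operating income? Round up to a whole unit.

92,802 kits

Each unit contributes R$364.07 − R$148.59 = R$215.48.
Required volume = (fixed costs + target profit) ÷ CM = (R$8,699,900 + R$11,297,000) ÷ R$215.48 = 92,801.65, so 92,802 kits.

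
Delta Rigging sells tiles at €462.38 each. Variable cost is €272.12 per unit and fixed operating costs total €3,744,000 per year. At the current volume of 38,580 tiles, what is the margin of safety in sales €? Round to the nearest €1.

€8,739,752

Contribution margin per unit = €462.38 − €272.12 = €190.26. Break-even units = €3,744,000 ÷ €190.26 = 19,678.33; break-even revenue = 19,678.33 × €462.38 = €9,098,868.50.
Actual sales revenue = 38,580 × €462.38 = €17,838,620.40.
Margin of safety = €17,838,620.40 − €9,098,868.50 = €8,739,752.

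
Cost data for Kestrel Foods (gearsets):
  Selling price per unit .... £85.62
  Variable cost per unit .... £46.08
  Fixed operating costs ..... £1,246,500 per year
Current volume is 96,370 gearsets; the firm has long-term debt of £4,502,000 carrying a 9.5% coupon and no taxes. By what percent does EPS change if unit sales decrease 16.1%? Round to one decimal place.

-28.7%

Contribution at this volume is 96,370 × £39.54 = £3,810,469.80.
Subtracting fixed costs: EBIT = £3,810,469.80 − £1,246,500 = £2,563,969.80.
Interest = £427,690.00, so EBIT − I = £2,136,279.80.
Degree of combined leverage = contribution ÷ (EBIT − I) = £3,810,469.80 ÷ £2,136,279.80 = 1.7837.
%ΔEPS = DCL × %ΔSales = 1.7837 × -16.1% = -28.7%.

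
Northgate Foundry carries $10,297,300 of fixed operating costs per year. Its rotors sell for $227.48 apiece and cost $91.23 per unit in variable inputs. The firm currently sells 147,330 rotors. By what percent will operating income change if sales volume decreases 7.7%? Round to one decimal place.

-15.8%

Total contribution margin = 147,330 × $136.25 = $20,073,712.50.
EBIT = $20,073,712.50 − $10,297,300 = $9,776,412.50.
So DOL = total CM / EBIT = $20,073,712.50 / $9,776,412.50 = 2.0533.
So EBIT moves 2.0533 × (-7.7%) = -15.8%.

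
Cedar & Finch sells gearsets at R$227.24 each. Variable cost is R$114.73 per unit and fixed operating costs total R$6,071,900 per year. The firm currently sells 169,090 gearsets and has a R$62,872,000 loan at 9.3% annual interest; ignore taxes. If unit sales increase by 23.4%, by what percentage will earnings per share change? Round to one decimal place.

Contribution at this volume is 169,090 × R$112.51 = R$19,024,315.90.
Subtracting fixed costs: EBIT = R$19,024,315.90 − R$6,071,900 = R$12,952,415.90.
After interest of R$5,847,096.00, pre-tax earnings = R$7,105,319.90.
Degree of combined leverage = contribution ÷ (EBIT − I) = R$19,024,315.90 ÷ R$7,105,319.90 = 2.6775.
%ΔEPS = DCL × %ΔSales = 2.6775 × +23.4% = +62.7%.

+62.7%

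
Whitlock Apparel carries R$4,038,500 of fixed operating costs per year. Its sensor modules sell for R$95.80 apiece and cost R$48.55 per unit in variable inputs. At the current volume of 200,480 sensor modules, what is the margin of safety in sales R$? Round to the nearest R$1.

R$11,017,872

Unit CM = price − variable cost = R$95.80 − R$48.55 = R$47.25. Break-even units = R$4,038,500 ÷ R$47.25 = 85,470.90; break-even revenue = 85,470.90 × R$95.80 = R$8,188,112.17.
Current sales = 200,480 × R$95.80 = R$19,205,984.00.
Margin of safety = R$19,205,984.00 − R$8,188,112.17 = R$11,017,872.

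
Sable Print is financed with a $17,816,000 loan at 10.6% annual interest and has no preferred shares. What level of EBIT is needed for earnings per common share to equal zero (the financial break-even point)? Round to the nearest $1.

Annual interest = 10.6% × $17,816,000 = $1,888,496.00.
With no preferred dividends, EPS = 0 when EBIT exactly covers interest, so the financial break-even EBIT is $1,888,496.00.

$1,888,496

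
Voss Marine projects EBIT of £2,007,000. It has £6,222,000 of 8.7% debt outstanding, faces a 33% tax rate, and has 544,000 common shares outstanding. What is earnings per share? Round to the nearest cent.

Pre-tax income = £2,007,000 − £541,314.00 = £1,465,686.00.
After tax at 33%: net income = £1,465,686.00 × 0.67 = £982,009.62.
EPS = £982,009.62 ÷ 544,000 = £1.81.

£1.81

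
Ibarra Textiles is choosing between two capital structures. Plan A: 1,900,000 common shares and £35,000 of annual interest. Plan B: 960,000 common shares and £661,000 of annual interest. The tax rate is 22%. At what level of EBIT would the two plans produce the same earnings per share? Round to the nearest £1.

At indifference, (EBIT − 35,000)(1 − t)/1,900,000 = (EBIT − 661,000)(1 − t)/960,000.
Cancelling (1 − t) and cross-multiplying: 960,000·(EBIT − 35,000) = 1,900,000·(EBIT − 661,000).
EBIT × (1,900,000 − 960,000) = 661,000 × 1,900,000 − 35,000 × 960,000 = 1,222,300,000,000, so EBIT = 1,222,300,000,000 ÷ 940,000 = 1,300,319.15.

£1,300,319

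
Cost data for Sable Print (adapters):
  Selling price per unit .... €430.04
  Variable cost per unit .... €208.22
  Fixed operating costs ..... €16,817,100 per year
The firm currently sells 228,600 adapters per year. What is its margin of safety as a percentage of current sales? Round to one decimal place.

Contribution margin per unit = €430.04 − €208.22 = €221.82. Break-even units = €16,817,100 ÷ €221.82 = 75,814.17; break-even revenue = 75,814.17 × €430.04 = €32,603,127.24.
Actual sales revenue = 228,600 × €430.04 = €98,307,144.00.
Margin of safety = (€98,307,144.00 − €32,603,127.24) ÷ €98,307,144.00 = 66.8%.

66.8%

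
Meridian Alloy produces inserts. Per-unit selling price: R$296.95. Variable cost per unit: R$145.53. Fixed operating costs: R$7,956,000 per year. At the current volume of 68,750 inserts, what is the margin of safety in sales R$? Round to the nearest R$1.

Contribution margin per unit = R$296.95 − R$145.53 = R$151.42. Break-even units = R$7,956,000 ÷ R$151.42 = 52,542.60; break-even revenue = 52,542.60 × R$296.95 = R$15,602,524.11.
Current sales = 68,750 × R$296.95 = R$20,415,312.50.
Margin of safety = R$20,415,312.50 − R$15,602,524.11 = R$4,812,788.

R$4,812,788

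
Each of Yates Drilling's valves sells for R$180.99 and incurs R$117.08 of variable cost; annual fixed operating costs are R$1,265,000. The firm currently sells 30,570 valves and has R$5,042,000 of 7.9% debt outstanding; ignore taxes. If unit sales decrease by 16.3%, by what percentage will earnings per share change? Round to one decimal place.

Total contribution margin = 30,570 × R$63.91 = R$1,953,728.70.
EBIT = R$1,953,728.70 − R$1,265,000 = R$688,728.70.
Interest = R$398,318.00, so EBIT − I = R$290,410.70.
Degree of combined leverage = contribution ÷ (EBIT − I) = R$1,953,728.70 ÷ R$290,410.70 = 6.7275.
%ΔEPS = DCL × %ΔSales = 6.7275 × -16.3% = -109.7%.

-109.7%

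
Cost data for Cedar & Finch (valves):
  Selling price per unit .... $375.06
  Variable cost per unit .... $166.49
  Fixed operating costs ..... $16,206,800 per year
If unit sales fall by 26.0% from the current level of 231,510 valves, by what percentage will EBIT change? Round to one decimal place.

At 231,510 units, contribution = 231,510 × $208.57 = $48,286,040.70.
Subtracting fixed costs: EBIT = $48,286,040.70 − $16,206,800 = $32,079,240.70.
DOL = contribution ÷ EBIT = $48,286,040.70 ÷ $32,079,240.70 = 1.5052.
Operating income changes by 1.5052 × -26.0% = -39.1%.

-39.1%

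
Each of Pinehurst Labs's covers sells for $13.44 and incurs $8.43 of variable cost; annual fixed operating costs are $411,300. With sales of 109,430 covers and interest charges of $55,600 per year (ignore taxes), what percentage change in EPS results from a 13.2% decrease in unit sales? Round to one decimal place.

Contribution at this volume is 109,430 × $5.01 = $548,244.30.
Subtracting fixed costs: EBIT = $548,244.30 − $411,300 = $136,944.30.
After interest of $55,600.00, pre-tax earnings = $81,344.30.
Degree of combined leverage = contribution ÷ (EBIT − I) = $548,244.30 ÷ $81,344.30 = 6.7398.
%ΔEPS = DCL × %ΔSales = 6.7398 × -13.2% = -89.0%.

-89.0%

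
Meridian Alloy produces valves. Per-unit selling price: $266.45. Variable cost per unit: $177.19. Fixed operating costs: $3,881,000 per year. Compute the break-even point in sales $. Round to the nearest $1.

$11,585,172

Contribution margin per unit = $266.45 − $177.19 = $89.26, a CM ratio of $89.26 ÷ $266.45 = 0.3350.
Break-even sales = FC ÷ CM ratio = $3,881,000 × $266.45 / $89.26 = $11,585,172.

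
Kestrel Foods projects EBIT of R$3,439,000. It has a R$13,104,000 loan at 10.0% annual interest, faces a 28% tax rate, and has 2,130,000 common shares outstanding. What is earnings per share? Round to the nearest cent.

Pre-tax income = R$3,439,000 − R$1,310,400.00 = R$2,128,600.00.
Net income = R$2,128,600.00 × (1 − 0.28) = R$1,532,592.00.
EPS = R$1,532,592.00 ÷ 2,130,000 = R$0.72.

R$0.72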